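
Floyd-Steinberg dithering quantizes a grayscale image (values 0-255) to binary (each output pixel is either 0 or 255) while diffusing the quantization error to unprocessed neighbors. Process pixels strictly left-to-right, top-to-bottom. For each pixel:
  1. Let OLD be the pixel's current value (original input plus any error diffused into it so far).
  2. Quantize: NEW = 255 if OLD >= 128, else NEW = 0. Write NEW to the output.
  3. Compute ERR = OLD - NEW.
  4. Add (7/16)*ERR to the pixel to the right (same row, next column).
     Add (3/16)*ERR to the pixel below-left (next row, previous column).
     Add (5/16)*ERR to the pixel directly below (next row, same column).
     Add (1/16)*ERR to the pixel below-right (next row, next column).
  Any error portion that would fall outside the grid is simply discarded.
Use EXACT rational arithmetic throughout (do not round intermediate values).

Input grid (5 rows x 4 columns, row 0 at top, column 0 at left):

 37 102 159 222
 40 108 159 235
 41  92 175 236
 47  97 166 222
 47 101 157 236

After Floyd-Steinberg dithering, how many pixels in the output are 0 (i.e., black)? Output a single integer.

Answer: 9

Derivation:
(0,0): OLD=37 → NEW=0, ERR=37
(0,1): OLD=1891/16 → NEW=0, ERR=1891/16
(0,2): OLD=53941/256 → NEW=255, ERR=-11339/256
(0,3): OLD=829939/4096 → NEW=255, ERR=-214541/4096
(1,0): OLD=18873/256 → NEW=0, ERR=18873/256
(1,1): OLD=350607/2048 → NEW=255, ERR=-171633/2048
(1,2): OLD=6950715/65536 → NEW=0, ERR=6950715/65536
(1,3): OLD=275004301/1048576 → NEW=255, ERR=7617421/1048576
(2,0): OLD=1583509/32768 → NEW=0, ERR=1583509/32768
(2,1): OLD=116860471/1048576 → NEW=0, ERR=116860471/1048576
(2,2): OLD=530633683/2097152 → NEW=255, ERR=-4140077/2097152
(2,3): OLD=8188462503/33554432 → NEW=255, ERR=-367917657/33554432
(3,0): OLD=1392472005/16777216 → NEW=0, ERR=1392472005/16777216
(3,1): OLD=45845775707/268435456 → NEW=255, ERR=-22605265573/268435456
(3,2): OLD=573164319653/4294967296 → NEW=255, ERR=-522052340827/4294967296
(3,3): OLD=11357411271427/68719476736 → NEW=255, ERR=-6166055296253/68719476736
(4,0): OLD=245445426593/4294967296 → NEW=0, ERR=245445426593/4294967296
(4,1): OLD=2820339850723/34359738368 → NEW=0, ERR=2820339850723/34359738368
(4,2): OLD=146058782329347/1099511627776 → NEW=255, ERR=-134316682753533/1099511627776
(4,3): OLD=2584609304255493/17592186044416 → NEW=255, ERR=-1901398137070587/17592186044416
Output grid:
  Row 0: ..##  (2 black, running=2)
  Row 1: .#.#  (2 black, running=4)
  Row 2: ..##  (2 black, running=6)
  Row 3: .###  (1 black, running=7)
  Row 4: ..##  (2 black, running=9)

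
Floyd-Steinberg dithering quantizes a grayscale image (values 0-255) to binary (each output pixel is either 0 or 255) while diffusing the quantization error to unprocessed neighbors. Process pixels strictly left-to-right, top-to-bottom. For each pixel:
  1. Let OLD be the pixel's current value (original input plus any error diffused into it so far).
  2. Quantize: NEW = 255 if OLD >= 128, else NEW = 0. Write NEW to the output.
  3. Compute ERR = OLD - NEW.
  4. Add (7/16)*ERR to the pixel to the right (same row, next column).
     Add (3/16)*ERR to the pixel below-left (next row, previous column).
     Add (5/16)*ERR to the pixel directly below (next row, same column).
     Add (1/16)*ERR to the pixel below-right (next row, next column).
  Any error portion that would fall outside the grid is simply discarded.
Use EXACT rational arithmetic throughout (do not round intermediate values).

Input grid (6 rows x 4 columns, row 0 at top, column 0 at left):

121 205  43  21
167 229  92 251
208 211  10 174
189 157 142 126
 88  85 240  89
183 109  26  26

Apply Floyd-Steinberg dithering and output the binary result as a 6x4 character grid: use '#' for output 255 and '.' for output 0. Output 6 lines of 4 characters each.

Answer: .#..
##.#
##.#
#.#.
..#.
##..

Derivation:
(0,0): OLD=121 → NEW=0, ERR=121
(0,1): OLD=4127/16 → NEW=255, ERR=47/16
(0,2): OLD=11337/256 → NEW=0, ERR=11337/256
(0,3): OLD=165375/4096 → NEW=0, ERR=165375/4096
(1,0): OLD=52573/256 → NEW=255, ERR=-12707/256
(1,1): OLD=458891/2048 → NEW=255, ERR=-63349/2048
(1,2): OLD=6557543/65536 → NEW=0, ERR=6557543/65536
(1,3): OLD=325227649/1048576 → NEW=255, ERR=57840769/1048576
(2,0): OLD=6117417/32768 → NEW=255, ERR=-2238423/32768
(2,1): OLD=196195411/1048576 → NEW=255, ERR=-71191469/1048576
(2,2): OLD=41890367/2097152 → NEW=0, ERR=41890367/2097152
(2,3): OLD=6919952803/33554432 → NEW=255, ERR=-1636427357/33554432
(3,0): OLD=2599171737/16777216 → NEW=255, ERR=-1679018343/16777216
(3,1): OLD=24555216903/268435456 → NEW=0, ERR=24555216903/268435456
(3,2): OLD=751082436601/4294967296 → NEW=255, ERR=-344134223879/4294967296
(3,3): OLD=5288192464719/68719476736 → NEW=0, ERR=5288192464719/68719476736
(4,0): OLD=317301305317/4294967296 → NEW=0, ERR=317301305317/4294967296
(4,1): OLD=4282225322287/34359738368 → NEW=0, ERR=4282225322287/34359738368
(4,2): OLD=318453920189263/1099511627776 → NEW=255, ERR=38078455106383/1099511627776
(4,3): OLD=2167210779562201/17592186044416 → NEW=0, ERR=2167210779562201/17592186044416
(5,0): OLD=126144042121045/549755813888 → NEW=255, ERR=-14043690420395/549755813888
(5,1): OLD=2601557164002035/17592186044416 → NEW=255, ERR=-1884450277324045/17592186044416
(5,2): OLD=183362673919279/8796093022208 → NEW=0, ERR=183362673919279/8796093022208
(5,3): OLD=21330736008860095/281474976710656 → NEW=0, ERR=21330736008860095/281474976710656
Row 0: .#..
Row 1: ##.#
Row 2: ##.#
Row 3: #.#.
Row 4: ..#.
Row 5: ##..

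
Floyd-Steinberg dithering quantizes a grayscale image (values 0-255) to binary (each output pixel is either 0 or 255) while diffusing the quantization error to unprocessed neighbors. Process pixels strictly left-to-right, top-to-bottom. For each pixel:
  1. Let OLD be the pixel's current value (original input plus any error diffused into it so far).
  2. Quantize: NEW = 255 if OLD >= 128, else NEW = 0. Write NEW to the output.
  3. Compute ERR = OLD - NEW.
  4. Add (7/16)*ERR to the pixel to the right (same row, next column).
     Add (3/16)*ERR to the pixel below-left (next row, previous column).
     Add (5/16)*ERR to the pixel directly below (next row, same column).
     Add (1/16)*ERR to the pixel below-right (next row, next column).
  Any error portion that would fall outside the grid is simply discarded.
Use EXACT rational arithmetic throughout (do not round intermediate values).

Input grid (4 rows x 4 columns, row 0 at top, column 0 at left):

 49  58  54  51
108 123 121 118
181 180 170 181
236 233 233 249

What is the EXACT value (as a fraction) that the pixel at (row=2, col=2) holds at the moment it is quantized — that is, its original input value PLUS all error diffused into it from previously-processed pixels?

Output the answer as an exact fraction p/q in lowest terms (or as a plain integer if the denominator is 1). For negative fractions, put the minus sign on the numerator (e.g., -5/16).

(0,0): OLD=49 → NEW=0, ERR=49
(0,1): OLD=1271/16 → NEW=0, ERR=1271/16
(0,2): OLD=22721/256 → NEW=0, ERR=22721/256
(0,3): OLD=367943/4096 → NEW=0, ERR=367943/4096
(1,0): OLD=35381/256 → NEW=255, ERR=-29899/256
(1,1): OLD=238451/2048 → NEW=0, ERR=238451/2048
(1,2): OLD=14515055/65536 → NEW=255, ERR=-2196625/65536
(1,3): OLD=143607609/1048576 → NEW=255, ERR=-123779271/1048576
(2,0): OLD=5450401/32768 → NEW=255, ERR=-2905439/32768
(2,1): OLD=171975675/1048576 → NEW=255, ERR=-95411205/1048576
(2,2): OLD=219908423/2097152 → NEW=0, ERR=219908423/2097152
Target (2,2): original=170, with diffused error = 219908423/2097152

Answer: 219908423/2097152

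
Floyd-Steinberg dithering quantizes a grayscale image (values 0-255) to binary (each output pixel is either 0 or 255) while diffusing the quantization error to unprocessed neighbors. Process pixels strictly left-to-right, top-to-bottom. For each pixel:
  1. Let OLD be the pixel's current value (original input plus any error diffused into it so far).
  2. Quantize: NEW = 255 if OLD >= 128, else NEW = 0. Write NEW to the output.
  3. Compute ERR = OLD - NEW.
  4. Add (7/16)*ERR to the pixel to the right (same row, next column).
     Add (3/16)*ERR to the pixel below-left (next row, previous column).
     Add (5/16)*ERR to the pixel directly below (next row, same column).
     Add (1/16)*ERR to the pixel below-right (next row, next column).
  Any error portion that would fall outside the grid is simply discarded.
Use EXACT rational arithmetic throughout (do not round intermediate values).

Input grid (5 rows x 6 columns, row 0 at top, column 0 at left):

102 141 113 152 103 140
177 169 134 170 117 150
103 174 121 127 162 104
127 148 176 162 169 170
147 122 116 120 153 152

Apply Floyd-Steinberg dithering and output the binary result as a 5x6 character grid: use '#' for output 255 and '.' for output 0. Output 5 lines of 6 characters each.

(0,0): OLD=102 → NEW=0, ERR=102
(0,1): OLD=1485/8 → NEW=255, ERR=-555/8
(0,2): OLD=10579/128 → NEW=0, ERR=10579/128
(0,3): OLD=385349/2048 → NEW=255, ERR=-136891/2048
(0,4): OLD=2416867/32768 → NEW=0, ERR=2416867/32768
(0,5): OLD=90318389/524288 → NEW=255, ERR=-43375051/524288
(1,0): OLD=25071/128 → NEW=255, ERR=-7569/128
(1,1): OLD=146761/1024 → NEW=255, ERR=-114359/1024
(1,2): OLD=3083453/32768 → NEW=0, ERR=3083453/32768
(1,3): OLD=27430169/131072 → NEW=255, ERR=-5993191/131072
(1,4): OLD=841837899/8388608 → NEW=0, ERR=841837899/8388608
(1,5): OLD=23174238365/134217728 → NEW=255, ERR=-11051282275/134217728
(2,0): OLD=1041715/16384 → NEW=0, ERR=1041715/16384
(2,1): OLD=94825377/524288 → NEW=255, ERR=-38868063/524288
(2,2): OLD=859151267/8388608 → NEW=0, ERR=859151267/8388608
(2,3): OLD=12228383435/67108864 → NEW=255, ERR=-4884376885/67108864
(2,4): OLD=307567232097/2147483648 → NEW=255, ERR=-240041098143/2147483648
(2,5): OLD=1224533023415/34359738368 → NEW=0, ERR=1224533023415/34359738368
(3,0): OLD=1115423427/8388608 → NEW=255, ERR=-1023671613/8388608
(3,1): OLD=6349944647/67108864 → NEW=0, ERR=6349944647/67108864
(3,2): OLD=124082990757/536870912 → NEW=255, ERR=-12819091803/536870912
(3,3): OLD=3925662173455/34359738368 → NEW=0, ERR=3925662173455/34359738368
(3,4): OLD=51178939007471/274877906944 → NEW=255, ERR=-18914927263249/274877906944
(3,5): OLD=633519476419233/4398046511104 → NEW=255, ERR=-487982383912287/4398046511104
(4,0): OLD=135943017549/1073741824 → NEW=0, ERR=135943017549/1073741824
(4,1): OLD=3347596217769/17179869184 → NEW=255, ERR=-1033270424151/17179869184
(4,2): OLD=60231937275563/549755813888 → NEW=0, ERR=60231937275563/549755813888
(4,3): OLD=1664591383884535/8796093022208 → NEW=255, ERR=-578412336778505/8796093022208
(4,4): OLD=12534636211726567/140737488355328 → NEW=0, ERR=12534636211726567/140737488355328
(4,5): OLD=342254400977494257/2251799813685248 → NEW=255, ERR=-231954551512243983/2251799813685248
Row 0: .#.#.#
Row 1: ##.#.#
Row 2: .#.##.
Row 3: #.#.##
Row 4: .#.#.#

Answer: .#.#.#
##.#.#
.#.##.
#.#.##
.#.#.#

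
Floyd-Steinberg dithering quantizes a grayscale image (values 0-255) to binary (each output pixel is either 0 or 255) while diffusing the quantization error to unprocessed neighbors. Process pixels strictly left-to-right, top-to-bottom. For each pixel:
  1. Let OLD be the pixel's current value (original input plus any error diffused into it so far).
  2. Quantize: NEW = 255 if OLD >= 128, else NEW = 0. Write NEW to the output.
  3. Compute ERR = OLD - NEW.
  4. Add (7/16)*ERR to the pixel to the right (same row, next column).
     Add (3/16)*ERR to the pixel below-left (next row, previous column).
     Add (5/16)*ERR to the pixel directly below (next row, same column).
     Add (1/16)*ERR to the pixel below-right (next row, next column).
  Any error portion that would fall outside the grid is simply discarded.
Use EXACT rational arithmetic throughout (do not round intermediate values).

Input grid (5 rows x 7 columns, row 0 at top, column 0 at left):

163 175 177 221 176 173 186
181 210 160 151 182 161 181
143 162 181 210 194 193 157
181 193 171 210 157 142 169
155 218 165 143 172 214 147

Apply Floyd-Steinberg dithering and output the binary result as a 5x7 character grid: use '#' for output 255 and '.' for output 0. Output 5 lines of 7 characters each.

Answer: ##.####
###.#.#
.#.###.
####.##
.#.##.#

Derivation:
(0,0): OLD=163 → NEW=255, ERR=-92
(0,1): OLD=539/4 → NEW=255, ERR=-481/4
(0,2): OLD=7961/64 → NEW=0, ERR=7961/64
(0,3): OLD=282031/1024 → NEW=255, ERR=20911/1024
(0,4): OLD=3029961/16384 → NEW=255, ERR=-1147959/16384
(0,5): OLD=37315199/262144 → NEW=255, ERR=-29531521/262144
(0,6): OLD=573419897/4194304 → NEW=255, ERR=-496127623/4194304
(1,0): OLD=8301/64 → NEW=255, ERR=-8019/64
(1,1): OLD=69211/512 → NEW=255, ERR=-61349/512
(1,2): OLD=2339031/16384 → NEW=255, ERR=-1838889/16384
(1,3): OLD=6744635/65536 → NEW=0, ERR=6744635/65536
(1,4): OLD=777135041/4194304 → NEW=255, ERR=-292412479/4194304
(1,5): OLD=2306428849/33554432 → NEW=0, ERR=2306428849/33554432
(1,6): OLD=89693497407/536870912 → NEW=255, ERR=-47208585153/536870912
(2,0): OLD=666649/8192 → NEW=0, ERR=666649/8192
(2,1): OLD=34415043/262144 → NEW=255, ERR=-32431677/262144
(2,2): OLD=434561097/4194304 → NEW=0, ERR=434561097/4194304
(2,3): OLD=8972539649/33554432 → NEW=255, ERR=416159489/33554432
(2,4): OLD=52871056929/268435456 → NEW=255, ERR=-15579984351/268435456
(2,5): OLD=1445197350491/8589934592 → NEW=255, ERR=-745235970469/8589934592
(2,6): OLD=13175022874925/137438953472 → NEW=0, ERR=13175022874925/137438953472
(3,0): OLD=768537833/4194304 → NEW=255, ERR=-301009687/4194304
(3,1): OLD=4947708181/33554432 → NEW=255, ERR=-3608671979/33554432
(3,2): OLD=40511944895/268435456 → NEW=255, ERR=-27939096385/268435456
(3,3): OLD=176021948545/1073741824 → NEW=255, ERR=-97782216575/1073741824
(3,4): OLD=11480142988521/137438953472 → NEW=0, ERR=11480142988521/137438953472
(3,5): OLD=182275771103787/1099511627776 → NEW=255, ERR=-98099693979093/1099511627776
(3,6): OLD=2717992294429621/17592186044416 → NEW=255, ERR=-1768015146896459/17592186044416
(4,0): OLD=60348587943/536870912 → NEW=0, ERR=60348587943/536870912
(4,1): OLD=1800188280091/8589934592 → NEW=255, ERR=-390245040869/8589934592
(4,2): OLD=12204863390773/137438953472 → NEW=0, ERR=12204863390773/137438953472
(4,3): OLD=178724681143895/1099511627776 → NEW=255, ERR=-101650783938985/1099511627776
(4,4): OLD=1189539079948709/8796093022208 → NEW=255, ERR=-1053464640714331/8796093022208
(4,5): OLD=33804577389593621/281474976710656 → NEW=0, ERR=33804577389593621/281474976710656
(4,6): OLD=732106453540253731/4503599627370496 → NEW=255, ERR=-416311451439222749/4503599627370496
Row 0: ##.####
Row 1: ###.#.#
Row 2: .#.###.
Row 3: ####.##
Row 4: .#.##.#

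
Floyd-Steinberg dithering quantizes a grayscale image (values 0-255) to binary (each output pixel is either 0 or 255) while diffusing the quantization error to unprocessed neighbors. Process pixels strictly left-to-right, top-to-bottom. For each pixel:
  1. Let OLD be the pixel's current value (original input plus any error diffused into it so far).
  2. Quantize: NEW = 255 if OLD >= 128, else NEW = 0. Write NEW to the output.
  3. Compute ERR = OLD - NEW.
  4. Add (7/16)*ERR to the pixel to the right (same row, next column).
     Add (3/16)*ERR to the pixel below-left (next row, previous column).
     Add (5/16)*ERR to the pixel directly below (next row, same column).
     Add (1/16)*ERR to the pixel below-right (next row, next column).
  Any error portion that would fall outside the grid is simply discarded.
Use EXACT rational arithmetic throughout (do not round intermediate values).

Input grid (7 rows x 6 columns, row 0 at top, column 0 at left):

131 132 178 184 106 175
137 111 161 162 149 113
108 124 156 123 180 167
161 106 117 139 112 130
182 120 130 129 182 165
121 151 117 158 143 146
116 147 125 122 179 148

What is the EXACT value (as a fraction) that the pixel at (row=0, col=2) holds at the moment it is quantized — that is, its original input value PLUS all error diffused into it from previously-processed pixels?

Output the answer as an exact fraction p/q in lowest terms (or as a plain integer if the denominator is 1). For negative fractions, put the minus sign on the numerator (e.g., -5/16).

Answer: 13569/64

Derivation:
(0,0): OLD=131 → NEW=255, ERR=-124
(0,1): OLD=311/4 → NEW=0, ERR=311/4
(0,2): OLD=13569/64 → NEW=255, ERR=-2751/64
Target (0,2): original=178, with diffused error = 13569/64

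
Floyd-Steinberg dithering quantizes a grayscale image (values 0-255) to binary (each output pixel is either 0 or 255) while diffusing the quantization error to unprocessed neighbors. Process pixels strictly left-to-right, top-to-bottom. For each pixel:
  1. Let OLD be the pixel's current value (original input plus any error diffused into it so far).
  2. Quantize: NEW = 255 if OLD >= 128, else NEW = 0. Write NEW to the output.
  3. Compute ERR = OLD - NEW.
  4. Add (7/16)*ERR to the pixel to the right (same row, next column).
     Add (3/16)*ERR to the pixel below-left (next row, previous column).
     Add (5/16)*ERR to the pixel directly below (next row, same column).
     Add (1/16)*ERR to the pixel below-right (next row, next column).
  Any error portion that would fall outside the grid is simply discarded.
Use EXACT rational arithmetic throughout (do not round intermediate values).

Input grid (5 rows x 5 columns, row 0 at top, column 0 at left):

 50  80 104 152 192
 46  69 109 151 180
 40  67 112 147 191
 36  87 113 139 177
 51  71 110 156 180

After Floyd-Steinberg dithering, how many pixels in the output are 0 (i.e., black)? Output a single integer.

Answer: 14

Derivation:
(0,0): OLD=50 → NEW=0, ERR=50
(0,1): OLD=815/8 → NEW=0, ERR=815/8
(0,2): OLD=19017/128 → NEW=255, ERR=-13623/128
(0,3): OLD=215935/2048 → NEW=0, ERR=215935/2048
(0,4): OLD=7803001/32768 → NEW=255, ERR=-552839/32768
(1,0): OLD=10333/128 → NEW=0, ERR=10333/128
(1,1): OLD=122187/1024 → NEW=0, ERR=122187/1024
(1,2): OLD=5048935/32768 → NEW=255, ERR=-3306905/32768
(1,3): OLD=17036987/131072 → NEW=255, ERR=-16386373/131072
(1,4): OLD=265545809/2097152 → NEW=0, ERR=265545809/2097152
(2,0): OLD=1435241/16384 → NEW=0, ERR=1435241/16384
(2,1): OLD=67495123/524288 → NEW=255, ERR=-66198317/524288
(2,2): OLD=77506745/8388608 → NEW=0, ERR=77506745/8388608
(2,3): OLD=17368895899/134217728 → NEW=255, ERR=-16856624741/134217728
(2,4): OLD=360368016509/2147483648 → NEW=255, ERR=-187240313731/2147483648
(3,0): OLD=333033497/8388608 → NEW=0, ERR=333033497/8388608
(3,1): OLD=4839837541/67108864 → NEW=0, ERR=4839837541/67108864
(3,2): OLD=249107274023/2147483648 → NEW=0, ERR=249107274023/2147483648
(3,3): OLD=578668169695/4294967296 → NEW=255, ERR=-516548490785/4294967296
(3,4): OLD=6135692817755/68719476736 → NEW=0, ERR=6135692817755/68719476736
(4,0): OLD=82601685527/1073741824 → NEW=0, ERR=82601685527/1073741824
(4,1): OLD=5202917425367/34359738368 → NEW=255, ERR=-3558815858473/34359738368
(4,2): OLD=45570843482361/549755813888 → NEW=0, ERR=45570843482361/549755813888
(4,3): OLD=1571623471514583/8796093022208 → NEW=255, ERR=-671380249148457/8796093022208
(4,4): OLD=23502038254155361/140737488355328 → NEW=255, ERR=-12386021276453279/140737488355328
Output grid:
  Row 0: ..#.#  (3 black, running=3)
  Row 1: ..##.  (3 black, running=6)
  Row 2: .#.##  (2 black, running=8)
  Row 3: ...#.  (4 black, running=12)
  Row 4: .#.##  (2 black, running=14)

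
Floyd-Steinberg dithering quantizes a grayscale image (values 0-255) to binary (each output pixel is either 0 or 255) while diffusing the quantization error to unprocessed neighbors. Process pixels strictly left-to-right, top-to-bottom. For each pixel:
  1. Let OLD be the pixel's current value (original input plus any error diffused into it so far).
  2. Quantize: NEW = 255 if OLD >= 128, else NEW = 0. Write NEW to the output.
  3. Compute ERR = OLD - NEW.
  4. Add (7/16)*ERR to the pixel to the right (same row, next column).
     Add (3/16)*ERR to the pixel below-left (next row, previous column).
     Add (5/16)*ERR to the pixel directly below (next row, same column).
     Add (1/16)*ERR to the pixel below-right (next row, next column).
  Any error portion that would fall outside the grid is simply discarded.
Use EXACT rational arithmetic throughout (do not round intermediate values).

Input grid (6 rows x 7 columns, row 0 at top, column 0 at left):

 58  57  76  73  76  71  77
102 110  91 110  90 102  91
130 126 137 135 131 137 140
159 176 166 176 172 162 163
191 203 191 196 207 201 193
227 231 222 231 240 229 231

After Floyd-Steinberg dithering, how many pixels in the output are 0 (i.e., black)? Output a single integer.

(0,0): OLD=58 → NEW=0, ERR=58
(0,1): OLD=659/8 → NEW=0, ERR=659/8
(0,2): OLD=14341/128 → NEW=0, ERR=14341/128
(0,3): OLD=249891/2048 → NEW=0, ERR=249891/2048
(0,4): OLD=4239605/32768 → NEW=255, ERR=-4116235/32768
(0,5): OLD=8410803/524288 → NEW=0, ERR=8410803/524288
(0,6): OLD=704798437/8388608 → NEW=0, ERR=704798437/8388608
(1,0): OLD=17353/128 → NEW=255, ERR=-15287/128
(1,1): OLD=110719/1024 → NEW=0, ERR=110719/1024
(1,2): OLD=6597611/32768 → NEW=255, ERR=-1758229/32768
(1,3): OLD=14169487/131072 → NEW=0, ERR=14169487/131072
(1,4): OLD=911626061/8388608 → NEW=0, ERR=911626061/8388608
(1,5): OLD=10902547037/67108864 → NEW=255, ERR=-6210213283/67108864
(1,6): OLD=83507533267/1073741824 → NEW=0, ERR=83507533267/1073741824
(2,0): OLD=1850597/16384 → NEW=0, ERR=1850597/16384
(2,1): OLD=100495527/524288 → NEW=255, ERR=-33197913/524288
(2,2): OLD=1002917557/8388608 → NEW=0, ERR=1002917557/8388608
(2,3): OLD=15979411789/67108864 → NEW=255, ERR=-1133348531/67108864
(2,4): OLD=78907959581/536870912 → NEW=255, ERR=-57994122979/536870912
(2,5): OLD=1412118029471/17179869184 → NEW=0, ERR=1412118029471/17179869184
(2,6): OLD=53458521239369/274877906944 → NEW=255, ERR=-16635345031351/274877906944
(3,0): OLD=1530290453/8388608 → NEW=255, ERR=-608804587/8388608
(3,1): OLD=10330556657/67108864 → NEW=255, ERR=-6782203663/67108864
(3,2): OLD=81616520483/536870912 → NEW=255, ERR=-55285562077/536870912
(3,3): OLD=242424991781/2147483648 → NEW=0, ERR=242424991781/2147483648
(3,4): OLD=55521956721941/274877906944 → NEW=255, ERR=-14571909548779/274877906944
(3,5): OLD=321925292127887/2199023255552 → NEW=255, ERR=-238825638037873/2199023255552
(3,6): OLD=3578610490732753/35184372088832 → NEW=0, ERR=3578610490732753/35184372088832
(4,0): OLD=160385893915/1073741824 → NEW=255, ERR=-113418271205/1073741824
(4,1): OLD=1741368893279/17179869184 → NEW=0, ERR=1741368893279/17179869184
(4,2): OLD=59927528211953/274877906944 → NEW=255, ERR=-10166338058767/274877906944
(4,3): OLD=436991404037547/2199023255552 → NEW=255, ERR=-123759526128213/2199023255552
(4,4): OLD=2682869117504849/17592186044416 → NEW=255, ERR=-1803138323821231/17592186044416
(4,5): OLD=77673580111111185/562949953421312 → NEW=255, ERR=-65878658011323375/562949953421312
(4,6): OLD=1502388326006672583/9007199254740992 → NEW=255, ERR=-794447483952280377/9007199254740992
(5,0): OLD=58547929859725/274877906944 → NEW=255, ERR=-11545936410995/274877906944
(5,1): OLD=507451304522799/2199023255552 → NEW=255, ERR=-53299625642961/2199023255552
(5,2): OLD=3441398170912185/17592186044416 → NEW=255, ERR=-1044609270413895/17592186044416
(5,3): OLD=23349006537455485/140737488355328 → NEW=255, ERR=-12539052993153155/140737488355328
(5,4): OLD=1292813792795360127/9007199254740992 → NEW=255, ERR=-1004022017163592833/9007199254740992
(5,5): OLD=8698691017333331727/72057594037927936 → NEW=0, ERR=8698691017333331727/72057594037927936
(5,6): OLD=287005337101974366465/1152921504606846976 → NEW=255, ERR=-6989646572771612415/1152921504606846976
Output grid:
  Row 0: ....#..  (6 black, running=6)
  Row 1: #.#..#.  (4 black, running=10)
  Row 2: .#.##.#  (3 black, running=13)
  Row 3: ###.##.  (2 black, running=15)
  Row 4: #.#####  (1 black, running=16)
  Row 5: #####.#  (1 black, running=17)

Answer: 17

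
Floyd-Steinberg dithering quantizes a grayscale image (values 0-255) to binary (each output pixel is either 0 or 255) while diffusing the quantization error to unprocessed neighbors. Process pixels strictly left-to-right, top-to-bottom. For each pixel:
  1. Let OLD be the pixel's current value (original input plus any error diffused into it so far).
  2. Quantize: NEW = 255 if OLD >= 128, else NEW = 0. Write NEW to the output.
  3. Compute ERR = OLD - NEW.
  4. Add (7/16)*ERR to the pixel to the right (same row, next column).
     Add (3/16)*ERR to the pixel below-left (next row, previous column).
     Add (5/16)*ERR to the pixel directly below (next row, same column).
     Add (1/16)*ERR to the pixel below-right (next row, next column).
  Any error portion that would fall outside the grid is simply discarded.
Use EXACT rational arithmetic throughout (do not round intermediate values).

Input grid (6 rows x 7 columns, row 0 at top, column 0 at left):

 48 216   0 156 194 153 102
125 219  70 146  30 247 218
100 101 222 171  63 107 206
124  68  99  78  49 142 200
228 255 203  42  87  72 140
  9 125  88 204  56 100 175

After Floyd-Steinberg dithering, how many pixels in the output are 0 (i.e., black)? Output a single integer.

(0,0): OLD=48 → NEW=0, ERR=48
(0,1): OLD=237 → NEW=255, ERR=-18
(0,2): OLD=-63/8 → NEW=0, ERR=-63/8
(0,3): OLD=19527/128 → NEW=255, ERR=-13113/128
(0,4): OLD=305521/2048 → NEW=255, ERR=-216719/2048
(0,5): OLD=3496471/32768 → NEW=0, ERR=3496471/32768
(0,6): OLD=77952673/524288 → NEW=255, ERR=-55740767/524288
(1,0): OLD=1093/8 → NEW=255, ERR=-947/8
(1,1): OLD=10439/64 → NEW=255, ERR=-5881/64
(1,2): OLD=14343/2048 → NEW=0, ERR=14343/2048
(1,3): OLD=792301/8192 → NEW=0, ERR=792301/8192
(1,4): OLD=27708033/524288 → NEW=0, ERR=27708033/524288
(1,5): OLD=1161478861/4194304 → NEW=255, ERR=91931341/4194304
(1,6): OLD=13491169347/67108864 → NEW=255, ERR=-3621590973/67108864
(2,0): OLD=46877/1024 → NEW=0, ERR=46877/1024
(2,1): OLD=2825483/32768 → NEW=0, ERR=2825483/32768
(2,2): OLD=143814297/524288 → NEW=255, ERR=10120857/524288
(2,3): OLD=922815097/4194304 → NEW=255, ERR=-146732423/4194304
(2,4): OLD=2495252463/33554432 → NEW=0, ERR=2495252463/33554432
(2,5): OLD=149860272235/1073741824 → NEW=255, ERR=-123943892885/1073741824
(2,6): OLD=2405252947165/17179869184 → NEW=255, ERR=-1975613694755/17179869184
(3,0): OLD=80988481/524288 → NEW=255, ERR=-52704959/524288
(3,1): OLD=240946433/4194304 → NEW=0, ERR=240946433/4194304
(3,2): OLD=4328350701/33554432 → NEW=255, ERR=-4228029459/33554432
(3,3): OLD=908995015/33554432 → NEW=0, ERR=908995015/33554432
(3,4): OLD=1035273688513/17179869184 → NEW=0, ERR=1035273688513/17179869184
(3,5): OLD=15857397675815/137438953472 → NEW=0, ERR=15857397675815/137438953472
(3,6): OLD=455917068761625/2199023255552 → NEW=255, ERR=-104833861404135/2199023255552
(4,0): OLD=13915461931/67108864 → NEW=255, ERR=-3197298389/67108864
(4,1): OLD=238584379531/1073741824 → NEW=255, ERR=-35219785589/1073741824
(4,2): OLD=2713436040077/17179869184 → NEW=255, ERR=-1667430601843/17179869184
(4,3): OLD=1570477549839/137438953472 → NEW=0, ERR=1570477549839/137438953472
(4,4): OLD=147507375115651/1099511627776 → NEW=255, ERR=-132868089967229/1099511627776
(4,5): OLD=1759726792837157/35184372088832 → NEW=0, ERR=1759726792837157/35184372088832
(4,6): OLD=86803865921521619/562949953421312 → NEW=255, ERR=-56748372200912941/562949953421312
(5,0): OLD=-206824405231/17179869184 → NEW=0, ERR=-206824405231/17179869184
(5,1): OLD=12136792245575/137438953472 → NEW=0, ERR=12136792245575/137438953472
(5,2): OLD=105988834114003/1099511627776 → NEW=0, ERR=105988834114003/1099511627776
(5,3): OLD=1944113532716403/8796093022208 → NEW=255, ERR=-298890187946637/8796093022208
(5,4): OLD=7578600365601251/562949953421312 → NEW=0, ERR=7578600365601251/562949953421312
(5,5): OLD=428137346397160223/4503599627370496 → NEW=0, ERR=428137346397160223/4503599627370496
(5,6): OLD=13562350522864148817/72057594037927936 → NEW=255, ERR=-4812335956807474863/72057594037927936
Output grid:
  Row 0: .#.##.#  (3 black, running=3)
  Row 1: ##...##  (3 black, running=6)
  Row 2: ..##.##  (3 black, running=9)
  Row 3: #.#...#  (4 black, running=13)
  Row 4: ###.#.#  (2 black, running=15)
  Row 5: ...#..#  (5 black, running=20)

Answer: 20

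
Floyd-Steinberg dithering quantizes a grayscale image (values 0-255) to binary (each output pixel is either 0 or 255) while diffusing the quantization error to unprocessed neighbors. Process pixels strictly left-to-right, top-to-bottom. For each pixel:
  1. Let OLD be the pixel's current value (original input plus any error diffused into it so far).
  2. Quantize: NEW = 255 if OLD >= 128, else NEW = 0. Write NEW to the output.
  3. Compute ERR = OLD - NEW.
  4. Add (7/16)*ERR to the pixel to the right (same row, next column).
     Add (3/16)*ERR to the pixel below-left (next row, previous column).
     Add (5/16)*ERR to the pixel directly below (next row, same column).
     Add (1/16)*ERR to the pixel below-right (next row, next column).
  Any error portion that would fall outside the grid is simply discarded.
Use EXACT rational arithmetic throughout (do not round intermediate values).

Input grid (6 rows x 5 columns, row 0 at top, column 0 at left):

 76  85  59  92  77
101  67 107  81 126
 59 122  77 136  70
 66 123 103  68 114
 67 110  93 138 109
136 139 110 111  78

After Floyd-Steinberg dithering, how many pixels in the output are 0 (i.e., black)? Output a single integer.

Answer: 19

Derivation:
(0,0): OLD=76 → NEW=0, ERR=76
(0,1): OLD=473/4 → NEW=0, ERR=473/4
(0,2): OLD=7087/64 → NEW=0, ERR=7087/64
(0,3): OLD=143817/1024 → NEW=255, ERR=-117303/1024
(0,4): OLD=440447/16384 → NEW=0, ERR=440447/16384
(1,0): OLD=9403/64 → NEW=255, ERR=-6917/64
(1,1): OLD=42077/512 → NEW=0, ERR=42077/512
(1,2): OLD=2678305/16384 → NEW=255, ERR=-1499615/16384
(1,3): OLD=1121933/65536 → NEW=0, ERR=1121933/65536
(1,4): OLD=141275655/1048576 → NEW=255, ERR=-126111225/1048576
(2,0): OLD=332879/8192 → NEW=0, ERR=332879/8192
(2,1): OLD=37104597/262144 → NEW=255, ERR=-29742123/262144
(2,2): OLD=29803967/4194304 → NEW=0, ERR=29803967/4194304
(2,3): OLD=7797215693/67108864 → NEW=0, ERR=7797215693/67108864
(2,4): OLD=90535704923/1073741824 → NEW=0, ERR=90535704923/1073741824
(3,0): OLD=240858335/4194304 → NEW=0, ERR=240858335/4194304
(3,1): OLD=3910437363/33554432 → NEW=0, ERR=3910437363/33554432
(3,2): OLD=183503511905/1073741824 → NEW=255, ERR=-90300653215/1073741824
(3,3): OLD=179892589721/2147483648 → NEW=0, ERR=179892589721/2147483648
(3,4): OLD=6331126253405/34359738368 → NEW=255, ERR=-2430607030435/34359738368
(4,0): OLD=57335996593/536870912 → NEW=0, ERR=57335996593/536870912
(4,1): OLD=3108917314737/17179869184 → NEW=255, ERR=-1271949327183/17179869184
(4,2): OLD=15755513881471/274877906944 → NEW=0, ERR=15755513881471/274877906944
(4,3): OLD=750898737170609/4398046511104 → NEW=255, ERR=-370603123160911/4398046511104
(4,4): OLD=3888802777509207/70368744177664 → NEW=0, ERR=3888802777509207/70368744177664
(5,0): OLD=42741306817715/274877906944 → NEW=255, ERR=-27352559453005/274877906944
(5,1): OLD=197363587298905/2199023255552 → NEW=0, ERR=197363587298905/2199023255552
(5,2): OLD=10326664795003809/70368744177664 → NEW=255, ERR=-7617364970300511/70368744177664
(5,3): OLD=14426226225184751/281474976710656 → NEW=0, ERR=14426226225184751/281474976710656
(5,4): OLD=506321810179077781/4503599627370496 → NEW=0, ERR=506321810179077781/4503599627370496
Output grid:
  Row 0: ...#.  (4 black, running=4)
  Row 1: #.#.#  (2 black, running=6)
  Row 2: .#...  (4 black, running=10)
  Row 3: ..#.#  (3 black, running=13)
  Row 4: .#.#.  (3 black, running=16)
  Row 5: #.#..  (3 black, running=19)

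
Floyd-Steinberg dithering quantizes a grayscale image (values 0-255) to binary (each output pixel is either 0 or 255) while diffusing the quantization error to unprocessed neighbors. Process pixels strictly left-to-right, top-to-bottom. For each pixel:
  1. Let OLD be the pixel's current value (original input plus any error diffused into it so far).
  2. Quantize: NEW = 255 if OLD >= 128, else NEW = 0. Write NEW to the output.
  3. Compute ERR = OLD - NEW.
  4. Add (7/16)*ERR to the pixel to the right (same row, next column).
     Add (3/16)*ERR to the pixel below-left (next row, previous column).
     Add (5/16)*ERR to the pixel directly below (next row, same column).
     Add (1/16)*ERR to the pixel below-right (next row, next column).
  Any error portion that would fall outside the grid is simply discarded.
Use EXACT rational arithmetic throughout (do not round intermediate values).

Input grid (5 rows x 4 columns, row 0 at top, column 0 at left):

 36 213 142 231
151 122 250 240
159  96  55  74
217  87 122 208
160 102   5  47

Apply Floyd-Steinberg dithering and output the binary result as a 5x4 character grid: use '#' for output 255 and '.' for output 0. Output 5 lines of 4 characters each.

(0,0): OLD=36 → NEW=0, ERR=36
(0,1): OLD=915/4 → NEW=255, ERR=-105/4
(0,2): OLD=8353/64 → NEW=255, ERR=-7967/64
(0,3): OLD=180775/1024 → NEW=255, ERR=-80345/1024
(1,0): OLD=10069/64 → NEW=255, ERR=-6251/64
(1,1): OLD=25587/512 → NEW=0, ERR=25587/512
(1,2): OLD=3548943/16384 → NEW=255, ERR=-628977/16384
(1,3): OLD=50044569/262144 → NEW=255, ERR=-16802151/262144
(2,0): OLD=1129249/8192 → NEW=255, ERR=-959711/8192
(2,1): OLD=12336603/262144 → NEW=0, ERR=12336603/262144
(2,2): OLD=28677359/524288 → NEW=0, ERR=28677359/524288
(2,3): OLD=633349731/8388608 → NEW=0, ERR=633349731/8388608
(3,0): OLD=793620017/4194304 → NEW=255, ERR=-275927503/4194304
(3,1): OLD=5090791471/67108864 → NEW=0, ERR=5090791471/67108864
(3,2): OLD=203344116497/1073741824 → NEW=255, ERR=-70460048623/1073741824
(3,3): OLD=3544267508983/17179869184 → NEW=255, ERR=-836599132937/17179869184
(4,0): OLD=164996866013/1073741824 → NEW=255, ERR=-108807299107/1073741824
(4,1): OLD=557970647031/8589934592 → NEW=0, ERR=557970647031/8589934592
(4,2): OLD=2342619921079/274877906944 → NEW=0, ERR=2342619921079/274877906944
(4,3): OLD=138140822386993/4398046511104 → NEW=0, ERR=138140822386993/4398046511104
Row 0: .###
Row 1: #.##
Row 2: #...
Row 3: #.##
Row 4: #...

Answer: .###
#.##
#...
#.##
#...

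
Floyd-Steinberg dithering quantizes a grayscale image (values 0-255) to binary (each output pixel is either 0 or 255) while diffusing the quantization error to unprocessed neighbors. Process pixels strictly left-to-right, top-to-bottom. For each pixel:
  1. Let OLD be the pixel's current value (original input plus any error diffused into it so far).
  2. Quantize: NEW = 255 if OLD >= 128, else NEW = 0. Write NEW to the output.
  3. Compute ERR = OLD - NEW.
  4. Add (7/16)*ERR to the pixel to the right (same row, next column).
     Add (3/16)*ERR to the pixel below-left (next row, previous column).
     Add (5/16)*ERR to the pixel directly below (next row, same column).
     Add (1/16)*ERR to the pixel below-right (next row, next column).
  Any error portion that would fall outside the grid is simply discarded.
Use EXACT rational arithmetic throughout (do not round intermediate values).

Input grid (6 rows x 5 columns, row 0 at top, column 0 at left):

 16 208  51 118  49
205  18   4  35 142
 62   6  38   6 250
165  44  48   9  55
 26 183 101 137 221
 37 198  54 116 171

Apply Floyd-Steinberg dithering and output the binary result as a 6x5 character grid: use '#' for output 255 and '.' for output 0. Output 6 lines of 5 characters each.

(0,0): OLD=16 → NEW=0, ERR=16
(0,1): OLD=215 → NEW=255, ERR=-40
(0,2): OLD=67/2 → NEW=0, ERR=67/2
(0,3): OLD=4245/32 → NEW=255, ERR=-3915/32
(0,4): OLD=-2317/512 → NEW=0, ERR=-2317/512
(1,0): OLD=405/2 → NEW=255, ERR=-105/2
(1,1): OLD=-163/16 → NEW=0, ERR=-163/16
(1,2): OLD=-7899/512 → NEW=0, ERR=-7899/512
(1,3): OLD=-17893/2048 → NEW=0, ERR=-17893/2048
(1,4): OLD=4230905/32768 → NEW=255, ERR=-4124935/32768
(2,0): OLD=11183/256 → NEW=0, ERR=11183/256
(2,1): OLD=129057/8192 → NEW=0, ERR=129057/8192
(2,2): OLD=4954043/131072 → NEW=0, ERR=4954043/131072
(2,3): OLD=-9985911/2097152 → NEW=0, ERR=-9985911/2097152
(2,4): OLD=6980404991/33554432 → NEW=255, ERR=-1575975169/33554432
(3,0): OLD=23803331/131072 → NEW=255, ERR=-9620029/131072
(3,1): OLD=27923435/1048576 → NEW=0, ERR=27923435/1048576
(3,2): OLD=2400945125/33554432 → NEW=0, ERR=2400945125/33554432
(3,3): OLD=1086243169/33554432 → NEW=0, ERR=1086243169/33554432
(3,4): OLD=14545975961/268435456 → NEW=0, ERR=14545975961/268435456
(4,0): OLD=135176761/16777216 → NEW=0, ERR=135176761/16777216
(4,1): OLD=109347709101/536870912 → NEW=255, ERR=-27554373459/536870912
(4,2): OLD=933214860411/8589934592 → NEW=0, ERR=933214860411/8589934592
(4,3): OLD=28763087549117/137438953472 → NEW=255, ERR=-6283845586243/137438953472
(4,4): OLD=483684170853675/2199023255552 → NEW=255, ERR=-77066759312085/2199023255552
(5,0): OLD=256792741287/8589934592 → NEW=0, ERR=256792741287/8589934592
(5,1): OLD=14837483591305/68719476736 → NEW=255, ERR=-2685982976375/68719476736
(5,2): OLD=129895226599205/2199023255552 → NEW=0, ERR=129895226599205/2199023255552
(5,3): OLD=1123912206982117/8796093022208 → NEW=0, ERR=1123912206982117/8796093022208
(5,4): OLD=29989994653874655/140737488355328 → NEW=255, ERR=-5898064876733985/140737488355328
Row 0: .#.#.
Row 1: #...#
Row 2: ....#
Row 3: #....
Row 4: .#.##
Row 5: .#..#

Answer: .#.#.
#...#
....#
#....
.#.##
.#..#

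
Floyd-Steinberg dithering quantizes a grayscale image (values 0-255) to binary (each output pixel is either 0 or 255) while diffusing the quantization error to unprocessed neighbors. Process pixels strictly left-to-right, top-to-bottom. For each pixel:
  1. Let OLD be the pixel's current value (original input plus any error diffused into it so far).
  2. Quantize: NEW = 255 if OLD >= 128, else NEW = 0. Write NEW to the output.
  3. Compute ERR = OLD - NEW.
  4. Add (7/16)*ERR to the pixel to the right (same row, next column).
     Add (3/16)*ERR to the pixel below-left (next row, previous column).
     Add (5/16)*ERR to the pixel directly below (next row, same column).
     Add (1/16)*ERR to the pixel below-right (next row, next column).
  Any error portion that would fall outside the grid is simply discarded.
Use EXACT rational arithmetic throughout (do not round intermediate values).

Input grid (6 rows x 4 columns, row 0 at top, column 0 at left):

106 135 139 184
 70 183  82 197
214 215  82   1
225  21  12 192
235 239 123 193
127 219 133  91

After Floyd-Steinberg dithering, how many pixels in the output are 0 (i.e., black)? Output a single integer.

(0,0): OLD=106 → NEW=0, ERR=106
(0,1): OLD=1451/8 → NEW=255, ERR=-589/8
(0,2): OLD=13669/128 → NEW=0, ERR=13669/128
(0,3): OLD=472515/2048 → NEW=255, ERR=-49725/2048
(1,0): OLD=11433/128 → NEW=0, ERR=11433/128
(1,1): OLD=231135/1024 → NEW=255, ERR=-29985/1024
(1,2): OLD=3060747/32768 → NEW=0, ERR=3060747/32768
(1,3): OLD=124231229/524288 → NEW=255, ERR=-9462211/524288
(2,0): OLD=3873541/16384 → NEW=255, ERR=-304379/16384
(2,1): OLD=115772103/524288 → NEW=255, ERR=-17921337/524288
(2,2): OLD=95442163/1048576 → NEW=0, ERR=95442163/1048576
(2,3): OLD=688194151/16777216 → NEW=0, ERR=688194151/16777216
(3,0): OLD=1784972149/8388608 → NEW=255, ERR=-354122891/8388608
(3,1): OLD=1040774955/134217728 → NEW=0, ERR=1040774955/134217728
(3,2): OLD=106067010133/2147483648 → NEW=0, ERR=106067010133/2147483648
(3,3): OLD=7975448644051/34359738368 → NEW=255, ERR=-786284639789/34359738368
(4,0): OLD=479451150865/2147483648 → NEW=255, ERR=-68157179375/2147483648
(4,1): OLD=4022842390515/17179869184 → NEW=255, ERR=-358024251405/17179869184
(4,2): OLD=69000570868307/549755813888 → NEW=0, ERR=69000570868307/549755813888
(4,3): OLD=2144900332775221/8796093022208 → NEW=255, ERR=-98103387887819/8796093022208
(5,0): OLD=31109134252673/274877906944 → NEW=0, ERR=31109134252673/274877906944
(5,1): OLD=2494141845861095/8796093022208 → NEW=255, ERR=251138125198055/8796093022208
(5,2): OLD=797452497397711/4398046511104 → NEW=255, ERR=-324049362933809/4398046511104
(5,3): OLD=8883912553715339/140737488355328 → NEW=0, ERR=8883912553715339/140737488355328
Output grid:
  Row 0: .#.#  (2 black, running=2)
  Row 1: .#.#  (2 black, running=4)
  Row 2: ##..  (2 black, running=6)
  Row 3: #..#  (2 black, running=8)
  Row 4: ##.#  (1 black, running=9)
  Row 5: .##.  (2 black, running=11)

Answer: 11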